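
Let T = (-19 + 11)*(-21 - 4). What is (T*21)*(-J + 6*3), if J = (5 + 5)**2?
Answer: -344400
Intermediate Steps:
T = 200 (T = -8*(-25) = 200)
J = 100 (J = 10**2 = 100)
(T*21)*(-J + 6*3) = (200*21)*(-1*100 + 6*3) = 4200*(-100 + 18) = 4200*(-82) = -344400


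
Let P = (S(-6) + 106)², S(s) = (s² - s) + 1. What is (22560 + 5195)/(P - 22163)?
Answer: 27755/38 ≈ 730.39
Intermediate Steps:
S(s) = 1 + s² - s
P = 22201 (P = ((1 + (-6)² - 1*(-6)) + 106)² = ((1 + 36 + 6) + 106)² = (43 + 106)² = 149² = 22201)
(22560 + 5195)/(P - 22163) = (22560 + 5195)/(22201 - 22163) = 27755/38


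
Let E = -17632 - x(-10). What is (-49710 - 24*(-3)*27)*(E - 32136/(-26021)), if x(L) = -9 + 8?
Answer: 21912371397090/26021 ≈ 8.4210e+8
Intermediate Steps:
x(L) = -1
E = -17631 (E = -17632 - 1*(-1) = -17632 + 1 = -17631)
(-49710 - 24*(-3)*27)*(E - 32136/(-26021)) = (-49710 - 24*(-3)*27)*(-17631 - 32136/(-26021)) = (-49710 + 72*27)*(-17631 - 32136*(-1/26021)) = (-49710 + 1944)*(-17631 + 32136/26021) = -47766*(-458744115/26021) = 21912371397090/26021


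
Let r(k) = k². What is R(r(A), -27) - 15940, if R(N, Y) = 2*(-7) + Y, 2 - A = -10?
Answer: -15981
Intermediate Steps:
A = 12 (A = 2 - 1*(-10) = 2 + 10 = 12)
R(N, Y) = -14 + Y
R(r(A), -27) - 15940 = (-14 - 27) - 15940 = -41 - 15940 = -15981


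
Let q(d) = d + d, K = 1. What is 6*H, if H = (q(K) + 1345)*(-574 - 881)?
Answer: -11759310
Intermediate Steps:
q(d) = 2*d
H = -1959885 (H = (2*1 + 1345)*(-574 - 881) = (2 + 1345)*(-1455) = 1347*(-1455) = -1959885)
6*H = 6*(-1959885) = -11759310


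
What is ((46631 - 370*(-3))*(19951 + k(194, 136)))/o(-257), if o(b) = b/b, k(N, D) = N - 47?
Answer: 959498618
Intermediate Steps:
k(N, D) = -47 + N
o(b) = 1
((46631 - 370*(-3))*(19951 + k(194, 136)))/o(-257) = ((46631 - 370*(-3))*(19951 + (-47 + 194)))/1 = ((46631 + 1110)*(19951 + 147))*1 = (47741*20098)*1 = 959498618*1 = 959498618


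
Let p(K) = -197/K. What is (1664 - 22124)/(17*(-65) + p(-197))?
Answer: 1705/92 ≈ 18.533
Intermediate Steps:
(1664 - 22124)/(17*(-65) + p(-197)) = (1664 - 22124)/(17*(-65) - 197/(-197)) = -20460/(-1105 - 197*(-1/197)) = -20460/(-1105 + 1) = -20460/(-1104) = -20460*(-1/1104) = 1705/92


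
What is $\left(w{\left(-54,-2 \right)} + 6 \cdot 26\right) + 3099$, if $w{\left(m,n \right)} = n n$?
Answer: $3259$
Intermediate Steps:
$w{\left(m,n \right)} = n^{2}$
$\left(w{\left(-54,-2 \right)} + 6 \cdot 26\right) + 3099 = \left(\left(-2\right)^{2} + 6 \cdot 26\right) + 3099 = \left(4 + 156\right) + 3099 = 160 + 3099 = 3259$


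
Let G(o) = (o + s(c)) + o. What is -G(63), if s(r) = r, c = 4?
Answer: -130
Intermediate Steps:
G(o) = 4 + 2*o (G(o) = (o + 4) + o = (4 + o) + o = 4 + 2*o)
-G(63) = -(4 + 2*63) = -(4 + 126) = -1*130 = -130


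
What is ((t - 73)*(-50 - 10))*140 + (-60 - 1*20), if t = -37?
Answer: 923920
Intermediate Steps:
((t - 73)*(-50 - 10))*140 + (-60 - 1*20) = ((-37 - 73)*(-50 - 10))*140 + (-60 - 1*20) = -110*(-60)*140 + (-60 - 20) = 6600*140 - 80 = 924000 - 80 = 923920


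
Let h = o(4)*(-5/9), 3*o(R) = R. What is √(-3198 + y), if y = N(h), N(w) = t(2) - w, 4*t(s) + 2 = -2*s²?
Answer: I*√1036722/18 ≈ 56.566*I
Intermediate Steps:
t(s) = -½ - s²/2 (t(s) = -½ + (-2*s²)/4 = -½ - s²/2)
o(R) = R/3
h = -20/27 (h = ((⅓)*4)*(-5/9) = 4*(-5*⅑)/3 = (4/3)*(-5/9) = -20/27 ≈ -0.74074)
N(w) = -5/2 - w (N(w) = (-½ - ½*2²) - w = (-½ - ½*4) - w = (-½ - 2) - w = -5/2 - w)
y = -95/54 (y = -5/2 - 1*(-20/27) = -5/2 + 20/27 = -95/54 ≈ -1.7593)
√(-3198 + y) = √(-3198 - 95/54) = √(-172787/54) = I*√1036722/18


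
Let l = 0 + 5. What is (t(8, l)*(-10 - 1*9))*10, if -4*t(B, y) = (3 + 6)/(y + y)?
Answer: 171/4 ≈ 42.750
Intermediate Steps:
l = 5
t(B, y) = -9/(8*y) (t(B, y) = -(3 + 6)/(4*(y + y)) = -9/(4*(2*y)) = -9*1/(2*y)/4 = -9/(8*y))
(t(8, l)*(-10 - 1*9))*10 = ((-9/8/5)*(-10 - 1*9))*10 = ((-9/8*⅕)*(-10 - 9))*10 = -9/40*(-19)*10 = (171/40)*10 = 171/4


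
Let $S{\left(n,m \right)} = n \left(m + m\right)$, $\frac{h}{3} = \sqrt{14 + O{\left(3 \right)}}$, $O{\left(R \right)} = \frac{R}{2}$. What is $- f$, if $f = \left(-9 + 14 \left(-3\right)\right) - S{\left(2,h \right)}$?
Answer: $51 + 6 \sqrt{62} \approx 98.244$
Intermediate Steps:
$O{\left(R \right)} = \frac{R}{2}$ ($O{\left(R \right)} = R \frac{1}{2} = \frac{R}{2}$)
$h = \frac{3 \sqrt{62}}{2}$ ($h = 3 \sqrt{14 + \frac{1}{2} \cdot 3} = 3 \sqrt{14 + \frac{3}{2}} = 3 \sqrt{\frac{31}{2}} = 3 \frac{\sqrt{62}}{2} = \frac{3 \sqrt{62}}{2} \approx 11.811$)
$S{\left(n,m \right)} = 2 m n$ ($S{\left(n,m \right)} = n 2 m = 2 m n$)
$f = -51 - 6 \sqrt{62}$ ($f = \left(-9 + 14 \left(-3\right)\right) - 2 \frac{3 \sqrt{62}}{2} \cdot 2 = \left(-9 - 42\right) - 6 \sqrt{62} = -51 - 6 \sqrt{62} \approx -98.244$)
$- f = - (-51 - 6 \sqrt{62}) = 51 + 6 \sqrt{62}$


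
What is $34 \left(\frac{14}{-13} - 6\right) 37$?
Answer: $- \frac{115736}{13} \approx -8902.8$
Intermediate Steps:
$34 \left(\frac{14}{-13} - 6\right) 37 = 34 \left(14 \left(- \frac{1}{13}\right) - 6\right) 37 = 34 \left(- \frac{14}{13} - 6\right) 37 = 34 \left(- \frac{92}{13}\right) 37 = \left(- \frac{3128}{13}\right) 37 = - \frac{115736}{13}$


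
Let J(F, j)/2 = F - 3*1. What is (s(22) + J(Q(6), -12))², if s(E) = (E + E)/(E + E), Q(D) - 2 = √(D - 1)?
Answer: 21 - 4*√5 ≈ 12.056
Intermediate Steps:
Q(D) = 2 + √(-1 + D) (Q(D) = 2 + √(D - 1) = 2 + √(-1 + D))
J(F, j) = -6 + 2*F (J(F, j) = 2*(F - 3*1) = 2*(F - 3) = 2*(-3 + F) = -6 + 2*F)
s(E) = 1 (s(E) = (2*E)/((2*E)) = (2*E)*(1/(2*E)) = 1)
(s(22) + J(Q(6), -12))² = (1 + (-6 + 2*(2 + √(-1 + 6))))² = (1 + (-6 + 2*(2 + √5)))² = (1 + (-6 + (4 + 2*√5)))² = (1 + (-2 + 2*√5))² = (-1 + 2*√5)²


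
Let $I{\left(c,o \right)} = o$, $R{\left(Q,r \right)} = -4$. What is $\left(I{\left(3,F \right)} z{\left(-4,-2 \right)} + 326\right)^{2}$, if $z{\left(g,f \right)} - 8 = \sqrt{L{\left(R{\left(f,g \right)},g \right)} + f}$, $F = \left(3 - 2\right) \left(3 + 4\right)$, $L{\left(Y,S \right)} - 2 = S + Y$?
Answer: $145532 + 10696 i \sqrt{2} \approx 1.4553 \cdot 10^{5} + 15126.0 i$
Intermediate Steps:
$L{\left(Y,S \right)} = 2 + S + Y$ ($L{\left(Y,S \right)} = 2 + \left(S + Y\right) = 2 + S + Y$)
$F = 7$ ($F = 1 \cdot 7 = 7$)
$z{\left(g,f \right)} = 8 + \sqrt{-2 + f + g}$ ($z{\left(g,f \right)} = 8 + \sqrt{\left(2 + g - 4\right) + f} = 8 + \sqrt{\left(-2 + g\right) + f} = 8 + \sqrt{-2 + f + g}$)
$\left(I{\left(3,F \right)} z{\left(-4,-2 \right)} + 326\right)^{2} = \left(7 \left(8 + \sqrt{-2 - 2 - 4}\right) + 326\right)^{2} = \left(7 \left(8 + \sqrt{-8}\right) + 326\right)^{2} = \left(7 \left(8 + 2 i \sqrt{2}\right) + 326\right)^{2} = \left(\left(56 + 14 i \sqrt{2}\right) + 326\right)^{2} = \left(382 + 14 i \sqrt{2}\right)^{2}$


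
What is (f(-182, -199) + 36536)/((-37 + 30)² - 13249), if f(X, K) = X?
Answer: -6059/2200 ≈ -2.7541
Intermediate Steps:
(f(-182, -199) + 36536)/((-37 + 30)² - 13249) = (-182 + 36536)/((-37 + 30)² - 13249) = 36354/((-7)² - 13249) = 36354/(49 - 13249) = 36354/(-13200) = 36354*(-1/13200) = -6059/2200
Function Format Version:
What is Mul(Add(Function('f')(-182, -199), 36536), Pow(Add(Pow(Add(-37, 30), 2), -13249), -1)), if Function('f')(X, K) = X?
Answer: Rational(-6059, 2200) ≈ -2.7541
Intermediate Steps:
Mul(Add(Function('f')(-182, -199), 36536), Pow(Add(Pow(Add(-37, 30), 2), -13249), -1)) = Mul(Add(-182, 36536), Pow(Add(Pow(Add(-37, 30), 2), -13249), -1)) = Mul(36354, Pow(Add(Pow(-7, 2), -13249), -1)) = Mul(36354, Pow(Add(49, -13249), -1)) = Mul(36354, Pow(-13200, -1)) = Mul(36354, Rational(-1, 13200)) = Rational(-6059, 2200)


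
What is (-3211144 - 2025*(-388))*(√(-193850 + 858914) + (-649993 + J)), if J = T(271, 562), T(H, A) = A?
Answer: 1575158522364 - 14552664*√18474 ≈ 1.5732e+12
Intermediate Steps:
J = 562
(-3211144 - 2025*(-388))*(√(-193850 + 858914) + (-649993 + J)) = (-3211144 - 2025*(-388))*(√(-193850 + 858914) + (-649993 + 562)) = (-3211144 + 785700)*(√665064 - 649431) = -2425444*(6*√18474 - 649431) = -2425444*(-649431 + 6*√18474) = 1575158522364 - 14552664*√18474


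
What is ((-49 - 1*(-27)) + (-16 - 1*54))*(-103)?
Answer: 9476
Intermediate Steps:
((-49 - 1*(-27)) + (-16 - 1*54))*(-103) = ((-49 + 27) + (-16 - 54))*(-103) = (-22 - 70)*(-103) = -92*(-103) = 9476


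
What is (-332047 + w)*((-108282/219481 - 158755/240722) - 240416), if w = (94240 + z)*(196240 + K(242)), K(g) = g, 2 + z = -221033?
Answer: 316452732131653248319764827/52833905282 ≈ 5.9896e+15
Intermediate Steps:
z = -221035 (z = -2 - 221033 = -221035)
w = -24912935190 (w = (94240 - 221035)*(196240 + 242) = -126795*196482 = -24912935190)
(-332047 + w)*((-108282/219481 - 158755/240722) - 240416) = (-332047 - 24912935190)*((-108282/219481 - 158755/240722) - 240416) = -24913267237*((-108282*1/219481 - 158755*1/240722) - 240416) = -24913267237*((-108282/219481 - 158755/240722) - 240416) = -24913267237*(-60909565759/52833905282 - 240416) = -24913267237*(-12702177081843071/52833905282) = 316452732131653248319764827/52833905282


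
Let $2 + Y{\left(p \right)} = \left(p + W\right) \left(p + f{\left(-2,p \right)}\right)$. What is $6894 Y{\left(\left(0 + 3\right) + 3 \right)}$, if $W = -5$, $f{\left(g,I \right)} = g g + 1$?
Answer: $62046$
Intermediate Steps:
$f{\left(g,I \right)} = 1 + g^{2}$ ($f{\left(g,I \right)} = g^{2} + 1 = 1 + g^{2}$)
$Y{\left(p \right)} = -2 + \left(-5 + p\right) \left(5 + p\right)$ ($Y{\left(p \right)} = -2 + \left(p - 5\right) \left(p + \left(1 + \left(-2\right)^{2}\right)\right) = -2 + \left(-5 + p\right) \left(p + \left(1 + 4\right)\right) = -2 + \left(-5 + p\right) \left(p + 5\right) = -2 + \left(-5 + p\right) \left(5 + p\right)$)
$6894 Y{\left(\left(0 + 3\right) + 3 \right)} = 6894 \left(-27 + \left(\left(0 + 3\right) + 3\right)^{2}\right) = 6894 \left(-27 + \left(3 + 3\right)^{2}\right) = 6894 \left(-27 + 6^{2}\right) = 6894 \left(-27 + 36\right) = 6894 \cdot 9 = 62046$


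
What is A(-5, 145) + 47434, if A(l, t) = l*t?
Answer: 46709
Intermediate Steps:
A(-5, 145) + 47434 = -5*145 + 47434 = -725 + 47434 = 46709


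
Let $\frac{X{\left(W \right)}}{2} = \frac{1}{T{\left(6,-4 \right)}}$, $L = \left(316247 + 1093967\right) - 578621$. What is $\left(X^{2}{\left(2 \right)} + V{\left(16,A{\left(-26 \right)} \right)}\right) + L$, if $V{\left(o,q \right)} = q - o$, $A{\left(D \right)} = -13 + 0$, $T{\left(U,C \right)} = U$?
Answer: $\frac{7484077}{9} \approx 8.3156 \cdot 10^{5}$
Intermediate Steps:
$A{\left(D \right)} = -13$
$L = 831593$ ($L = 1410214 - 578621 = 831593$)
$X{\left(W \right)} = \frac{1}{3}$ ($X{\left(W \right)} = \frac{2}{6} = 2 \cdot \frac{1}{6} = \frac{1}{3}$)
$\left(X^{2}{\left(2 \right)} + V{\left(16,A{\left(-26 \right)} \right)}\right) + L = \left(\left(\frac{1}{3}\right)^{2} - 29\right) + 831593 = \left(\frac{1}{9} - 29\right) + 831593 = - \frac{260}{9} + 831593 = \frac{7484077}{9}$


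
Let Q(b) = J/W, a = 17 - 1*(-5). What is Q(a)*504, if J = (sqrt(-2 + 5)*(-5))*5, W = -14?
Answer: 900*sqrt(3) ≈ 1558.8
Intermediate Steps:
a = 22 (a = 17 + 5 = 22)
J = -25*sqrt(3) (J = (sqrt(3)*(-5))*5 = -5*sqrt(3)*5 = -25*sqrt(3) ≈ -43.301)
Q(b) = 25*sqrt(3)/14 (Q(b) = -25*sqrt(3)/(-14) = -25*sqrt(3)*(-1/14) = 25*sqrt(3)/14)
Q(a)*504 = (25*sqrt(3)/14)*504 = 900*sqrt(3)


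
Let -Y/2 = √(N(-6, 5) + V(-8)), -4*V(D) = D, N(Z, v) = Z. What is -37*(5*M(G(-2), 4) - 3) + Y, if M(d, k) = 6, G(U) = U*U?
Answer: -999 - 4*I ≈ -999.0 - 4.0*I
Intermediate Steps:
G(U) = U²
V(D) = -D/4
Y = -4*I (Y = -2*√(-6 - ¼*(-8)) = -2*√(-6 + 2) = -4*I ≈ -4.0*I)
-37*(5*M(G(-2), 4) - 3) + Y = -37*(5*6 - 3) - 4*I = -37*(30 - 3) - 4*I = -37*27 - 4*I = -999 - 4*I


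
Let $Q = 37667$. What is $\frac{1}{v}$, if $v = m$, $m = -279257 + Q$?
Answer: $- \frac{1}{241590} \approx -4.1392 \cdot 10^{-6}$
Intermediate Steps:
$m = -241590$ ($m = -279257 + 37667 = -241590$)
$v = -241590$
$\frac{1}{v} = \frac{1}{-241590} = - \frac{1}{241590}$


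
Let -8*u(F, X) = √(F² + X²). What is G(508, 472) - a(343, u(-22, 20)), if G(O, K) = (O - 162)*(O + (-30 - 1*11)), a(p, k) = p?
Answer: 161239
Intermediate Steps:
u(F, X) = -√(F² + X²)/8
G(O, K) = (-162 + O)*(-41 + O) (G(O, K) = (-162 + O)*(O + (-30 - 11)) = (-162 + O)*(O - 41) = (-162 + O)*(-41 + O))
G(508, 472) - a(343, u(-22, 20)) = (6642 + 508² - 203*508) - 1*343 = (6642 + 258064 - 103124) - 343 = 161582 - 343 = 161239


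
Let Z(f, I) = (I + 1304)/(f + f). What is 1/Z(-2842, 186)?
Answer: -2842/745 ≈ -3.8148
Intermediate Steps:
Z(f, I) = (1304 + I)/(2*f) (Z(f, I) = (1304 + I)/((2*f)) = (1304 + I)*(1/(2*f)) = (1304 + I)/(2*f))
1/Z(-2842, 186) = 1/((1/2)*(1304 + 186)/(-2842)) = 1/((1/2)*(-1/2842)*1490) = 1/(-745/2842) = -2842/745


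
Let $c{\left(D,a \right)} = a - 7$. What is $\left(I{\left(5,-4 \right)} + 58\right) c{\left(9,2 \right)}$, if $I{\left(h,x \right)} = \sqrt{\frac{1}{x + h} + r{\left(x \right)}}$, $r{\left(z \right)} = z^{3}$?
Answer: $-290 - 15 i \sqrt{7} \approx -290.0 - 39.686 i$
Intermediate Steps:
$c{\left(D,a \right)} = -7 + a$ ($c{\left(D,a \right)} = a - 7 = -7 + a$)
$I{\left(h,x \right)} = \sqrt{x^{3} + \frac{1}{h + x}}$ ($I{\left(h,x \right)} = \sqrt{\frac{1}{x + h} + x^{3}} = \sqrt{\frac{1}{h + x} + x^{3}} = \sqrt{x^{3} + \frac{1}{h + x}}$)
$\left(I{\left(5,-4 \right)} + 58\right) c{\left(9,2 \right)} = \left(\sqrt{\frac{1 + \left(-4\right)^{3} \left(5 - 4\right)}{5 - 4}} + 58\right) \left(-7 + 2\right) = \left(\sqrt{\frac{1 - 64}{1}} + 58\right) \left(-5\right) = \left(\sqrt{1 \left(1 - 64\right)} + 58\right) \left(-5\right) = \left(\sqrt{1 \left(-63\right)} + 58\right) \left(-5\right) = \left(\sqrt{-63} + 58\right) \left(-5\right) = \left(3 i \sqrt{7} + 58\right) \left(-5\right) = \left(58 + 3 i \sqrt{7}\right) \left(-5\right) = -290 - 15 i \sqrt{7}$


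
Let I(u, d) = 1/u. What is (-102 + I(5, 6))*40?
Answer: -4072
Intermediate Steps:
(-102 + I(5, 6))*40 = (-102 + 1/5)*40 = (-102 + ⅕)*40 = -509/5*40 = -4072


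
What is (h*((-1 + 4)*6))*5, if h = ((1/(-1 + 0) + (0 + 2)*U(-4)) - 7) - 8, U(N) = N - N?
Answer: -1440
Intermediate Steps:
U(N) = 0
h = -16 (h = ((1/(-1 + 0) + (0 + 2)*0) - 7) - 8 = ((1/(-1) + 2*0) - 7) - 8 = ((-1 + 0) - 7) - 8 = (-1 - 7) - 8 = -8 - 8 = -16)
(h*((-1 + 4)*6))*5 = -16*(-1 + 4)*6*5 = -48*6*5 = -16*18*5 = -288*5 = -1440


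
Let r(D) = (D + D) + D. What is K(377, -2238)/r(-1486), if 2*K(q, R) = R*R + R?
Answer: -834401/1486 ≈ -561.51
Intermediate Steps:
r(D) = 3*D (r(D) = 2*D + D = 3*D)
K(q, R) = R/2 + R²/2 (K(q, R) = (R*R + R)/2 = (R² + R)/2 = (R + R²)/2 = R/2 + R²/2)
K(377, -2238)/r(-1486) = ((½)*(-2238)*(1 - 2238))/((3*(-1486))) = ((½)*(-2238)*(-2237))/(-4458) = 2503203*(-1/4458) = -834401/1486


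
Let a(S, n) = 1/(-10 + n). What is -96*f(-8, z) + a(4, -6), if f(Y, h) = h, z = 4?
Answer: -6145/16 ≈ -384.06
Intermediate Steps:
-96*f(-8, z) + a(4, -6) = -96*4 + 1/(-10 - 6) = -384 + 1/(-16) = -384 - 1/16 = -6145/16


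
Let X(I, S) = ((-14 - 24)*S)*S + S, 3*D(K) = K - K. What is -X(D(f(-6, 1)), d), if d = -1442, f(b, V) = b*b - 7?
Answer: 79017274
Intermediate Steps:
f(b, V) = -7 + b² (f(b, V) = b² - 7 = -7 + b²)
D(K) = 0 (D(K) = (K - K)/3 = (⅓)*0 = 0)
X(I, S) = S - 38*S² (X(I, S) = (-38*S)*S + S = -38*S² + S = S - 38*S²)
-X(D(f(-6, 1)), d) = -(-1442)*(1 - 38*(-1442)) = -(-1442)*(1 + 54796) = -(-1442)*54797 = -1*(-79017274) = 79017274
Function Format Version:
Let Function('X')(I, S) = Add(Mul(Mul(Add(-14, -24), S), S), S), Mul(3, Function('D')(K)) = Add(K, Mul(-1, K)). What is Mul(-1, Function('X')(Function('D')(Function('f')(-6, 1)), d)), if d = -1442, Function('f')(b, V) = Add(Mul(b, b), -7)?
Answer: 79017274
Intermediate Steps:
Function('f')(b, V) = Add(-7, Pow(b, 2)) (Function('f')(b, V) = Add(Pow(b, 2), -7) = Add(-7, Pow(b, 2)))
Function('D')(K) = 0 (Function('D')(K) = Mul(Rational(1, 3), Add(K, Mul(-1, K))) = Mul(Rational(1, 3), 0) = 0)
Function('X')(I, S) = Add(S, Mul(-38, Pow(S, 2))) (Function('X')(I, S) = Add(Mul(Mul(-38, S), S), S) = Add(Mul(-38, Pow(S, 2)), S) = Add(S, Mul(-38, Pow(S, 2))))
Mul(-1, Function('X')(Function('D')(Function('f')(-6, 1)), d)) = Mul(-1, Mul(-1442, Add(1, Mul(-38, -1442)))) = Mul(-1, Mul(-1442, Add(1, 54796))) = Mul(-1, Mul(-1442, 54797)) = Mul(-1, -79017274) = 79017274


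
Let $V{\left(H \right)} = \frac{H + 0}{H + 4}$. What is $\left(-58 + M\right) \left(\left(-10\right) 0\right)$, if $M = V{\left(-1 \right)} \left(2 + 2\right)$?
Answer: $0$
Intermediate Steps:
$V{\left(H \right)} = \frac{H}{4 + H}$
$M = - \frac{4}{3}$ ($M = - \frac{1}{4 - 1} \left(2 + 2\right) = - \frac{1}{3} \cdot 4 = \left(-1\right) \frac{1}{3} \cdot 4 = \left(- \frac{1}{3}\right) 4 = - \frac{4}{3} \approx -1.3333$)
$\left(-58 + M\right) \left(\left(-10\right) 0\right) = \left(-58 - \frac{4}{3}\right) \left(\left(-10\right) 0\right) = \left(- \frac{178}{3}\right) 0 = 0$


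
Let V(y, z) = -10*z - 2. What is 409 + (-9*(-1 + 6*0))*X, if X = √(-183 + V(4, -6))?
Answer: 409 + 45*I*√5 ≈ 409.0 + 100.62*I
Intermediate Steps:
V(y, z) = -2 - 10*z
X = 5*I*√5 (X = √(-183 + (-2 - 10*(-6))) = √(-183 + (-2 + 60)) = √(-183 + 58) = √(-125) = 5*I*√5 ≈ 11.18*I)
409 + (-9*(-1 + 6*0))*X = 409 + (-9*(-1 + 6*0))*(5*I*√5) = 409 + (-9*(-1 + 0))*(5*I*√5) = 409 + (-9*(-1))*(5*I*√5) = 409 + 9*(5*I*√5) = 409 + 45*I*√5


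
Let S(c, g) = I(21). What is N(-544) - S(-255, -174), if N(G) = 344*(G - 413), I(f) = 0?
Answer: -329208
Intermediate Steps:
N(G) = -142072 + 344*G (N(G) = 344*(-413 + G) = -142072 + 344*G)
S(c, g) = 0
N(-544) - S(-255, -174) = (-142072 + 344*(-544)) - 1*0 = (-142072 - 187136) + 0 = -329208 + 0 = -329208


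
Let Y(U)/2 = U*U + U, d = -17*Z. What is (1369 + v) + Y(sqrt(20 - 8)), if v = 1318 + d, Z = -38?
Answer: 3357 + 4*sqrt(3) ≈ 3363.9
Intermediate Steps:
d = 646 (d = -17*(-38) = 646)
Y(U) = 2*U + 2*U**2 (Y(U) = 2*(U*U + U) = 2*(U**2 + U) = 2*(U + U**2) = 2*U + 2*U**2)
v = 1964 (v = 1318 + 646 = 1964)
(1369 + v) + Y(sqrt(20 - 8)) = (1369 + 1964) + 2*sqrt(20 - 8)*(1 + sqrt(20 - 8)) = 3333 + 2*sqrt(12)*(1 + sqrt(12)) = 3333 + 2*(2*sqrt(3))*(1 + 2*sqrt(3)) = 3333 + 4*sqrt(3)*(1 + 2*sqrt(3))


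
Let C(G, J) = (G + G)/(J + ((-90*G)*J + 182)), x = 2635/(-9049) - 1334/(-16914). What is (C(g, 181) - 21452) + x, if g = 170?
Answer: -505079303833054144/23544392221249 ≈ -21452.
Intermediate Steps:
x = -16248512/76527393 (x = 2635*(-1/9049) - 1334*(-1/16914) = -2635/9049 + 667/8457 = -16248512/76527393 ≈ -0.21232)
C(G, J) = 2*G/(182 + J - 90*G*J) (C(G, J) = (2*G)/(J + (-90*G*J + 182)) = (2*G)/(J + (182 - 90*G*J)) = (2*G)/(182 + J - 90*G*J) = 2*G/(182 + J - 90*G*J))
(C(g, 181) - 21452) + x = (2*170/(182 + 181 - 90*170*181) - 21452) - 16248512/76527393 = (2*170/(182 + 181 - 2769300) - 21452) - 16248512/76527393 = (2*170/(-2768937) - 21452) - 16248512/76527393 = (2*170*(-1/2768937) - 21452) - 16248512/76527393 = (-340/2768937 - 21452) - 16248512/76527393 = -59399236864/2768937 - 16248512/76527393 = -505079303833054144/23544392221249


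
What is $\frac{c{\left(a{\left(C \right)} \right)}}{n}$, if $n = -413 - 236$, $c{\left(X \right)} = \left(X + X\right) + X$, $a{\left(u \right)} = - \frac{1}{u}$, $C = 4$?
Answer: $\frac{3}{2596} \approx 0.0011556$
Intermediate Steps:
$c{\left(X \right)} = 3 X$ ($c{\left(X \right)} = 2 X + X = 3 X$)
$n = -649$ ($n = -413 - 236 = -649$)
$\frac{c{\left(a{\left(C \right)} \right)}}{n} = \frac{3 \left(- \frac{1}{4}\right)}{-649} = 3 \left(\left(-1\right) \frac{1}{4}\right) \left(- \frac{1}{649}\right) = 3 \left(- \frac{1}{4}\right) \left(- \frac{1}{649}\right) = \left(- \frac{3}{4}\right) \left(- \frac{1}{649}\right) = \frac{3}{2596}$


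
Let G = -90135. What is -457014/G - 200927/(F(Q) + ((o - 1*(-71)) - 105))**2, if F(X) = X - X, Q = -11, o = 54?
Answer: -1195183303/2403600 ≈ -497.25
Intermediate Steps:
F(X) = 0
-457014/G - 200927/(F(Q) + ((o - 1*(-71)) - 105))**2 = -457014/(-90135) - 200927/(0 + ((54 - 1*(-71)) - 105))**2 = -457014*(-1/90135) - 200927/(0 + ((54 + 71) - 105))**2 = 152338/30045 - 200927/(0 + (125 - 105))**2 = 152338/30045 - 200927/(0 + 20)**2 = 152338/30045 - 200927/(20**2) = 152338/30045 - 200927/400 = -1195183303/2403600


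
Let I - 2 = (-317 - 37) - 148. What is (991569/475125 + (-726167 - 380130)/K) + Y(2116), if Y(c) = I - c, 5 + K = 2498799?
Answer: -1034622144244113/395746499750 ≈ -2614.4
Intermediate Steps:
K = 2498794 (K = -5 + 2498799 = 2498794)
I = -500 (I = 2 + ((-317 - 37) - 148) = 2 + (-354 - 148) = 2 - 502 = -500)
Y(c) = -500 - c
(991569/475125 + (-726167 - 380130)/K) + Y(2116) = (991569/475125 + (-726167 - 380130)/2498794) + (-500 - 1*2116) = (991569*(1/475125) - 1106297*1/2498794) + (-500 - 2116) = (330523/158375 - 1106297/2498794) - 2616 = 650699101887/395746499750 - 2616 = -1034622144244113/395746499750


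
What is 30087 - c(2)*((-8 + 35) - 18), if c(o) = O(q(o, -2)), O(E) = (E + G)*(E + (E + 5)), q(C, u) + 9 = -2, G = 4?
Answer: 29016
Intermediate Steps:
q(C, u) = -11 (q(C, u) = -9 - 2 = -11)
O(E) = (4 + E)*(5 + 2*E) (O(E) = (E + 4)*(E + (E + 5)) = (4 + E)*(E + (5 + E)) = (4 + E)*(5 + 2*E))
c(o) = 119 (c(o) = 20 + 2*(-11)**2 + 13*(-11) = 20 + 2*121 - 143 = 20 + 242 - 143 = 119)
30087 - c(2)*((-8 + 35) - 18) = 30087 - 119*((-8 + 35) - 18) = 30087 - 119*(27 - 18) = 30087 - 119*9 = 30087 - 1*1071 = 30087 - 1071 = 29016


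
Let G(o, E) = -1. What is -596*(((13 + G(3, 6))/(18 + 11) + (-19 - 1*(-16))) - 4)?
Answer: 113836/29 ≈ 3925.4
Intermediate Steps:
-596*(((13 + G(3, 6))/(18 + 11) + (-19 - 1*(-16))) - 4) = -596*(((13 - 1)/(18 + 11) + (-19 - 1*(-16))) - 4) = -596*((12/29 + (-19 + 16)) - 4) = -596*((12*(1/29) - 3) - 4) = -596*((12/29 - 3) - 4) = -596*(-75/29 - 4) = -596*(-191/29) = 113836/29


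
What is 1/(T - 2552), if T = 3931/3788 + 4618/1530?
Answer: -2897820/7383482933 ≈ -0.00039247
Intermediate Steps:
T = 11753707/2897820 (T = 3931*(1/3788) + 4618*(1/1530) = 3931/3788 + 2309/765 = 11753707/2897820 ≈ 4.0561)
1/(T - 2552) = 1/(11753707/2897820 - 2552) = 1/(-7383482933/2897820) = -2897820/7383482933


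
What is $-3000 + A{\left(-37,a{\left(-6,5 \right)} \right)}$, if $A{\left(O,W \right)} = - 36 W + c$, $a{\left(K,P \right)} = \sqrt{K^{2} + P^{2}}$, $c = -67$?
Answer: $-3067 - 36 \sqrt{61} \approx -3348.2$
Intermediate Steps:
$A{\left(O,W \right)} = -67 - 36 W$ ($A{\left(O,W \right)} = - 36 W - 67 = -67 - 36 W$)
$-3000 + A{\left(-37,a{\left(-6,5 \right)} \right)} = -3000 - \left(67 + 36 \sqrt{\left(-6\right)^{2} + 5^{2}}\right) = -3000 - \left(67 + 36 \sqrt{36 + 25}\right) = -3000 - \left(67 + 36 \sqrt{61}\right) = -3067 - 36 \sqrt{61}$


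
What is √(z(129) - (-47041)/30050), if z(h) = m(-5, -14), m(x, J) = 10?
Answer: √417744282/6010 ≈ 3.4008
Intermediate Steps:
z(h) = 10
√(z(129) - (-47041)/30050) = √(10 - (-47041)/30050) = √(10 - 1*(-47041/30050)) = √(10 + 47041/30050) = √(347541/30050) = √417744282/6010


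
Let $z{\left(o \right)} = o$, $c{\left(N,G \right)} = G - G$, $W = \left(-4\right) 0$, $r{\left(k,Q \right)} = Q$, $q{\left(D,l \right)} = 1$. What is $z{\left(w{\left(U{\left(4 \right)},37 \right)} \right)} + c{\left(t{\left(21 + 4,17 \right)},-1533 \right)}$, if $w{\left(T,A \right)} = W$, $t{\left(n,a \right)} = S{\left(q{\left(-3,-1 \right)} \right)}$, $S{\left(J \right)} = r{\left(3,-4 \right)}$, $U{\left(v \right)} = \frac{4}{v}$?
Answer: $0$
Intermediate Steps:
$W = 0$
$S{\left(J \right)} = -4$
$t{\left(n,a \right)} = -4$
$c{\left(N,G \right)} = 0$
$w{\left(T,A \right)} = 0$
$z{\left(w{\left(U{\left(4 \right)},37 \right)} \right)} + c{\left(t{\left(21 + 4,17 \right)},-1533 \right)} = 0 + 0 = 0$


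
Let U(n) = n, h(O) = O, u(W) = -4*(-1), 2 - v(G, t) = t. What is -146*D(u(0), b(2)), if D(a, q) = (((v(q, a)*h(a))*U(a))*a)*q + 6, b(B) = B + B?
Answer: 73876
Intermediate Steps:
v(G, t) = 2 - t
u(W) = 4
b(B) = 2*B
D(a, q) = 6 + q*a³*(2 - a) (D(a, q) = ((((2 - a)*a)*a)*a)*q + 6 = (((a*(2 - a))*a)*a)*q + 6 = ((a²*(2 - a))*a)*q + 6 = (a³*(2 - a))*q + 6 = q*a³*(2 - a) + 6 = 6 + q*a³*(2 - a))
-146*D(u(0), b(2)) = -146*(6 - 1*2*2*4³*(-2 + 4)) = -146*(6 - 1*4*64*2) = -146*(6 - 512) = -146*(-506) = 73876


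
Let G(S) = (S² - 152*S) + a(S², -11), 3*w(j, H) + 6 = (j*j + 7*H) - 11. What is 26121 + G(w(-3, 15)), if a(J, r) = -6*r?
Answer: 200860/9 ≈ 22318.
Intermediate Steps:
w(j, H) = -17/3 + j²/3 + 7*H/3 (w(j, H) = -2 + ((j*j + 7*H) - 11)/3 = -2 + ((j² + 7*H) - 11)/3 = -2 + (-11 + j² + 7*H)/3 = -2 + (-11/3 + j²/3 + 7*H/3) = -17/3 + j²/3 + 7*H/3)
G(S) = 66 + S² - 152*S (G(S) = (S² - 152*S) - 6*(-11) = (S² - 152*S) + 66 = 66 + S² - 152*S)
26121 + G(w(-3, 15)) = 26121 + (66 + (-17/3 + (⅓)*(-3)² + (7/3)*15)² - 152*(-17/3 + (⅓)*(-3)² + (7/3)*15)) = 26121 + (66 + (-17/3 + (⅓)*9 + 35)² - 152*(-17/3 + (⅓)*9 + 35)) = 26121 + (66 + (-17/3 + 3 + 35)² - 152*(-17/3 + 3 + 35)) = 26121 + (66 + (97/3)² - 152*97/3) = 26121 + (66 + 9409/9 - 14744/3) = 26121 - 34229/9 = 200860/9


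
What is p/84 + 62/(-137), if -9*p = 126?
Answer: -509/822 ≈ -0.61922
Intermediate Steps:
p = -14 (p = -1/9*126 = -14)
p/84 + 62/(-137) = -14/84 + 62/(-137) = -14*1/84 + 62*(-1/137) = -1/6 - 62/137 = -509/822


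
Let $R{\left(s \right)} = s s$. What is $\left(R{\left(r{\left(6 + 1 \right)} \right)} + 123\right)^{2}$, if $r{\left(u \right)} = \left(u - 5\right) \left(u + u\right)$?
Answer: $822649$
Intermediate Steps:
$r{\left(u \right)} = 2 u \left(-5 + u\right)$ ($r{\left(u \right)} = \left(-5 + u\right) 2 u = 2 u \left(-5 + u\right)$)
$R{\left(s \right)} = s^{2}$
$\left(R{\left(r{\left(6 + 1 \right)} \right)} + 123\right)^{2} = \left(\left(2 \left(6 + 1\right) \left(-5 + \left(6 + 1\right)\right)\right)^{2} + 123\right)^{2} = \left(\left(2 \cdot 7 \left(-5 + 7\right)\right)^{2} + 123\right)^{2} = \left(\left(2 \cdot 7 \cdot 2\right)^{2} + 123\right)^{2} = \left(28^{2} + 123\right)^{2} = \left(784 + 123\right)^{2} = 907^{2} = 822649$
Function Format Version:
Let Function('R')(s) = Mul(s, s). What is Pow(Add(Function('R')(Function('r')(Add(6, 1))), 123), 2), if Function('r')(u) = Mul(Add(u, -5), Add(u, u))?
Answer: 822649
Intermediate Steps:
Function('r')(u) = Mul(2, u, Add(-5, u)) (Function('r')(u) = Mul(Add(-5, u), Mul(2, u)) = Mul(2, u, Add(-5, u)))
Function('R')(s) = Pow(s, 2)
Pow(Add(Function('R')(Function('r')(Add(6, 1))), 123), 2) = Pow(Add(Pow(Mul(2, Add(6, 1), Add(-5, Add(6, 1))), 2), 123), 2) = Pow(Add(Pow(Mul(2, 7, Add(-5, 7)), 2), 123), 2) = Pow(Add(Pow(Mul(2, 7, 2), 2), 123), 2) = Pow(Add(Pow(28, 2), 123), 2) = Pow(Add(784, 123), 2) = Pow(907, 2) = 822649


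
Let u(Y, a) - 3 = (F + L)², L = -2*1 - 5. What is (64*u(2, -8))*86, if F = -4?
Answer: 682496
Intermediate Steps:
L = -7 (L = -2 - 5 = -7)
u(Y, a) = 124 (u(Y, a) = 3 + (-4 - 7)² = 3 + (-11)² = 3 + 121 = 124)
(64*u(2, -8))*86 = (64*124)*86 = 7936*86 = 682496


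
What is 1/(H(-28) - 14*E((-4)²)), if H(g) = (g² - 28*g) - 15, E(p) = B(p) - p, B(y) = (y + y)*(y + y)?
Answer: -1/12559 ≈ -7.9624e-5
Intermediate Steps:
B(y) = 4*y² (B(y) = (2*y)*(2*y) = 4*y²)
E(p) = -p + 4*p² (E(p) = 4*p² - p = -p + 4*p²)
H(g) = -15 + g² - 28*g
1/(H(-28) - 14*E((-4)²)) = 1/((-15 + (-28)² - 28*(-28)) - 14*(-4)²*(-1 + 4*(-4)²)) = 1/((-15 + 784 + 784) - 224*(-1 + 4*16)) = 1/(1553 - 224*(-1 + 64)) = 1/(1553 - 224*63) = 1/(1553 - 14*1008) = 1/(1553 - 14112) = 1/(-12559) = -1/12559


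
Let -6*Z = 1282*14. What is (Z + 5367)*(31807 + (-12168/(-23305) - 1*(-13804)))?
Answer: 7575833679421/69915 ≈ 1.0836e+8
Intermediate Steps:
Z = -8974/3 (Z = -641*14/3 = -1/6*17948 = -8974/3 ≈ -2991.3)
(Z + 5367)*(31807 + (-12168/(-23305) - 1*(-13804))) = (-8974/3 + 5367)*(31807 + (-12168/(-23305) - 1*(-13804))) = 7127*(31807 + (-12168*(-1/23305) + 13804))/3 = 7127*(31807 + (12168/23305 + 13804))/3 = 7127*(31807 + 321714388/23305)/3 = (7127/3)*(1062976523/23305) = 7575833679421/69915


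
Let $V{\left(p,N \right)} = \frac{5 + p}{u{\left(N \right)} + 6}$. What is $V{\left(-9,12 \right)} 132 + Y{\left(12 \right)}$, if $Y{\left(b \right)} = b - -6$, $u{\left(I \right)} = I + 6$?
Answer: $-4$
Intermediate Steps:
$u{\left(I \right)} = 6 + I$
$V{\left(p,N \right)} = \frac{5 + p}{12 + N}$ ($V{\left(p,N \right)} = \frac{5 + p}{\left(6 + N\right) + 6} = \frac{5 + p}{12 + N}$)
$Y{\left(b \right)} = 6 + b$ ($Y{\left(b \right)} = b + 6 = 6 + b$)
$V{\left(-9,12 \right)} 132 + Y{\left(12 \right)} = \frac{5 - 9}{12 + 12} \cdot 132 + \left(6 + 12\right) = \frac{1}{24} \left(-4\right) 132 + 18 = \left(- \frac{1}{6}\right) 132 + 18 = -22 + 18 = -4$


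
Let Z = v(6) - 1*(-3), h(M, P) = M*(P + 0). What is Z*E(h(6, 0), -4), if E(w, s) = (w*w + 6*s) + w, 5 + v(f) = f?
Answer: -96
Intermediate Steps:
h(M, P) = M*P
v(f) = -5 + f
E(w, s) = w + w² + 6*s (E(w, s) = (w² + 6*s) + w = w + w² + 6*s)
Z = 4 (Z = (-5 + 6) - 1*(-3) = 1 + 3 = 4)
Z*E(h(6, 0), -4) = 4*(6*0 + (6*0)² + 6*(-4)) = 4*(0 + 0² - 24) = 4*(0 + 0 - 24) = 4*(-24) = -96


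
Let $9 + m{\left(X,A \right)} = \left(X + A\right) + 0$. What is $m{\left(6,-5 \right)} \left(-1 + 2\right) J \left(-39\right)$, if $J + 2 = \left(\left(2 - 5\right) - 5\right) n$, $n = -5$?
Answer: $11856$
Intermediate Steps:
$m{\left(X,A \right)} = -9 + A + X$ ($m{\left(X,A \right)} = -9 + \left(\left(X + A\right) + 0\right) = -9 + \left(\left(A + X\right) + 0\right) = -9 + \left(A + X\right) = -9 + A + X$)
$J = 38$ ($J = -2 + \left(\left(2 - 5\right) - 5\right) \left(-5\right) = -2 + \left(-3 - 5\right) \left(-5\right) = -2 - -40 = -2 + 40 = 38$)
$m{\left(6,-5 \right)} \left(-1 + 2\right) J \left(-39\right) = \left(-9 - 5 + 6\right) \left(-1 + 2\right) 38 \left(-39\right) = \left(-8\right) 1 \cdot 38 \left(-39\right) = \left(-8\right) 38 \left(-39\right) = \left(-304\right) \left(-39\right) = 11856$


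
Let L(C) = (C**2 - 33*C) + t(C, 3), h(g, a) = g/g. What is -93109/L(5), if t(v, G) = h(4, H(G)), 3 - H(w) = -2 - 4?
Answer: 93109/139 ≈ 669.85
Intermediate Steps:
H(w) = 9 (H(w) = 3 - (-2 - 4) = 3 - 1*(-6) = 3 + 6 = 9)
h(g, a) = 1
t(v, G) = 1
L(C) = 1 + C**2 - 33*C (L(C) = (C**2 - 33*C) + 1 = 1 + C**2 - 33*C)
-93109/L(5) = -93109/(1 + 5**2 - 33*5) = -93109/(1 + 25 - 165) = -93109/(-139) = -93109*(-1/139) = 93109/139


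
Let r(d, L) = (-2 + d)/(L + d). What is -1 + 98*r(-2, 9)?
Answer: -57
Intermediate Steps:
r(d, L) = (-2 + d)/(L + d)
-1 + 98*r(-2, 9) = -1 + 98*((-2 - 2)/(9 - 2)) = -1 + 98*(-4/7) = -1 - 56 = -57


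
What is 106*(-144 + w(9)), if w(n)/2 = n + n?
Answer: -11448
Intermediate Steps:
w(n) = 4*n (w(n) = 2*(n + n) = 2*(2*n) = 4*n)
106*(-144 + w(9)) = 106*(-144 + 4*9) = 106*(-144 + 36) = 106*(-108) = -11448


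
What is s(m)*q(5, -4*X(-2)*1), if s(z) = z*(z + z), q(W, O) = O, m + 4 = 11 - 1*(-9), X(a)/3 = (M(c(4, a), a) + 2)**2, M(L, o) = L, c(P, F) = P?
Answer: -221184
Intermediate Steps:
X(a) = 108 (X(a) = 3*(4 + 2)**2 = 3*6**2 = 3*36 = 108)
m = 16 (m = -4 + (11 - 1*(-9)) = -4 + (11 + 9) = -4 + 20 = 16)
s(z) = 2*z**2 (s(z) = z*(2*z) = 2*z**2)
s(m)*q(5, -4*X(-2)*1) = (2*16**2)*(-4*108*1) = (2*256)*(-432*1) = 512*(-432) = -221184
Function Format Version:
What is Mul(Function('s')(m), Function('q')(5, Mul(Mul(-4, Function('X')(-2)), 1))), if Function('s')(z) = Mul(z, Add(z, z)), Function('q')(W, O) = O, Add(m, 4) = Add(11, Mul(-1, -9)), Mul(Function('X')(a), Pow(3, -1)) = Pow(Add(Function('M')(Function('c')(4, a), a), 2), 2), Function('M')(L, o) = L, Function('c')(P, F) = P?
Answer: -221184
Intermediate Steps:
Function('X')(a) = 108 (Function('X')(a) = Mul(3, Pow(Add(4, 2), 2)) = Mul(3, Pow(6, 2)) = Mul(3, 36) = 108)
m = 16 (m = Add(-4, Add(11, Mul(-1, -9))) = Add(-4, Add(11, 9)) = Add(-4, 20) = 16)
Function('s')(z) = Mul(2, Pow(z, 2)) (Function('s')(z) = Mul(z, Mul(2, z)) = Mul(2, Pow(z, 2)))
Mul(Function('s')(m), Function('q')(5, Mul(Mul(-4, Function('X')(-2)), 1))) = Mul(Mul(2, Pow(16, 2)), Mul(Mul(-4, 108), 1)) = Mul(Mul(2, 256), Mul(-432, 1)) = Mul(512, -432) = -221184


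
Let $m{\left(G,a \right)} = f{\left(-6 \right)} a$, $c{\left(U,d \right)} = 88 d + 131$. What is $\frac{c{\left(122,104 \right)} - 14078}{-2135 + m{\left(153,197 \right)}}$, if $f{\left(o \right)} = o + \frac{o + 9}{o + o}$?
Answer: $\frac{3836}{2693} \approx 1.4244$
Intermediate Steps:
$c{\left(U,d \right)} = 131 + 88 d$
$f{\left(o \right)} = o + \frac{9 + o}{2 o}$
$m{\left(G,a \right)} = - \frac{25 a}{4}$ ($m{\left(G,a \right)} = \left(\frac{1}{2} - 6 + \frac{9}{2 \left(-6\right)}\right) a = \left(\frac{1}{2} - 6 + \frac{9}{2} \left(- \frac{1}{6}\right)\right) a = \left(\frac{1}{2} - 6 - \frac{3}{4}\right) a = - \frac{25 a}{4}$)
$\frac{c{\left(122,104 \right)} - 14078}{-2135 + m{\left(153,197 \right)}} = \frac{\left(131 + 88 \cdot 104\right) - 14078}{-2135 - \frac{4925}{4}} = \frac{\left(131 + 9152\right) - 14078}{-2135 - \frac{4925}{4}} = \frac{9283 - 14078}{- \frac{13465}{4}} = \left(-4795\right) \left(- \frac{4}{13465}\right) = \frac{3836}{2693}$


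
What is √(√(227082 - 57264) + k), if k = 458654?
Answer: √(458654 + √169818) ≈ 677.54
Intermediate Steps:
√(√(227082 - 57264) + k) = √(√(227082 - 57264) + 458654) = √(√169818 + 458654) = √(458654 + √169818)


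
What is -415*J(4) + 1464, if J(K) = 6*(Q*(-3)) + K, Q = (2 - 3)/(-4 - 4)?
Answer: 2951/4 ≈ 737.75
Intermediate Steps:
Q = ⅛ (Q = -1/(-8) = -1*(-⅛) = ⅛ ≈ 0.12500)
J(K) = -9/4 + K (J(K) = 6*((⅛)*(-3)) + K = 6*(-3/8) + K = -9/4 + K)
-415*J(4) + 1464 = -415*(-9/4 + 4) + 1464 = -415*7/4 + 1464 = -2905/4 + 1464 = 2951/4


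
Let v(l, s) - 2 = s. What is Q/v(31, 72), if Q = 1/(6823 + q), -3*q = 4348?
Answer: 3/1192954 ≈ 2.5148e-6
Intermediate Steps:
q = -4348/3 (q = -⅓*4348 = -4348/3 ≈ -1449.3)
v(l, s) = 2 + s
Q = 3/16121 (Q = 1/(6823 - 4348/3) = 1/(16121/3) = 3/16121 ≈ 0.00018609)
Q/v(31, 72) = 3/(16121*(2 + 72)) = (3/16121)/74 = (3/16121)*(1/74) = 3/1192954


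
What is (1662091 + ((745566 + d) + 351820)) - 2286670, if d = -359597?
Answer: 113210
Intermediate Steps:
(1662091 + ((745566 + d) + 351820)) - 2286670 = (1662091 + ((745566 - 359597) + 351820)) - 2286670 = (1662091 + (385969 + 351820)) - 2286670 = (1662091 + 737789) - 2286670 = 2399880 - 2286670 = 113210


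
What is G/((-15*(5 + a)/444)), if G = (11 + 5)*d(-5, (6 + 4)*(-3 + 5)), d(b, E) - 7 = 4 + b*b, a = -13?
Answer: 10656/5 ≈ 2131.2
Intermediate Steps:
d(b, E) = 11 + b² (d(b, E) = 7 + (4 + b*b) = 7 + (4 + b²) = 11 + b²)
G = 576 (G = (11 + 5)*(11 + (-5)²) = 16*(11 + 25) = 16*36 = 576)
G/((-15*(5 + a)/444)) = 576/((-15*(5 - 13)/444)) = 576/((-15*(-8)*(1/444))) = 576/((120*(1/444))) = 576/(10/37) = 576*(37/10) = 10656/5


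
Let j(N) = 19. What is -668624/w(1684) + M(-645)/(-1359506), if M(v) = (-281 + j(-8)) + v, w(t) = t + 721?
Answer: -908996158409/3269611930 ≈ -278.01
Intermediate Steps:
w(t) = 721 + t
M(v) = -262 + v (M(v) = (-281 + 19) + v = -262 + v)
-668624/w(1684) + M(-645)/(-1359506) = -668624/(721 + 1684) + (-262 - 645)/(-1359506) = -668624/2405 - 907*(-1/1359506) = -668624*1/2405 + 907/1359506 = -668624/2405 + 907/1359506 = -908996158409/3269611930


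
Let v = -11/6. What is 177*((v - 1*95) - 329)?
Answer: -150745/2 ≈ -75373.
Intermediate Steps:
v = -11/6 (v = -11*⅙ = -11/6 ≈ -1.8333)
177*((v - 1*95) - 329) = 177*((-11/6 - 1*95) - 329) = 177*((-11/6 - 95) - 329) = 177*(-581/6 - 329) = 177*(-2555/6) = -150745/2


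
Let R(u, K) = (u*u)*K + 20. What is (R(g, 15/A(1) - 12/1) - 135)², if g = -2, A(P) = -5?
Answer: 30625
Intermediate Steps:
R(u, K) = 20 + K*u² (R(u, K) = u²*K + 20 = K*u² + 20 = 20 + K*u²)
(R(g, 15/A(1) - 12/1) - 135)² = ((20 + (15/(-5) - 12/1)*(-2)²) - 135)² = ((20 + (15*(-⅕) - 12/1)*4) - 135)² = ((20 + (-3 - 12*1)*4) - 135)² = ((20 + (-3 - 12)*4) - 135)² = ((20 - 15*4) - 135)² = ((20 - 60) - 135)² = (-40 - 135)² = (-175)² = 30625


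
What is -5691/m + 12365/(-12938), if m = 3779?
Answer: -120357493/48892702 ≈ -2.4617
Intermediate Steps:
-5691/m + 12365/(-12938) = -5691/3779 + 12365/(-12938) = -5691*1/3779 + 12365*(-1/12938) = -5691/3779 - 12365/12938 = -120357493/48892702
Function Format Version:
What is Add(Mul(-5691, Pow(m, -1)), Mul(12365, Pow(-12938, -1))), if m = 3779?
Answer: Rational(-120357493, 48892702) ≈ -2.4617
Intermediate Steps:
Add(Mul(-5691, Pow(m, -1)), Mul(12365, Pow(-12938, -1))) = Add(Mul(-5691, Pow(3779, -1)), Mul(12365, Pow(-12938, -1))) = Add(Mul(-5691, Rational(1, 3779)), Mul(12365, Rational(-1, 12938))) = Add(Rational(-5691, 3779), Rational(-12365, 12938)) = Rational(-120357493, 48892702)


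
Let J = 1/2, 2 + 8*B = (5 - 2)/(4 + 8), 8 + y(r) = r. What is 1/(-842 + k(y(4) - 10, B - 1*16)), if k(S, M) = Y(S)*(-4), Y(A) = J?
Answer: -1/844 ≈ -0.0011848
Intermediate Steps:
y(r) = -8 + r
B = -7/32 (B = -1/4 + ((5 - 2)/(4 + 8))/8 = -1/4 + (3/12)/8 = -1/4 + (3*(1/12))/8 = -1/4 + (1/8)*(1/4) = -1/4 + 1/32 = -7/32 ≈ -0.21875)
J = 1/2 ≈ 0.50000
Y(A) = 1/2
k(S, M) = -2 (k(S, M) = (1/2)*(-4) = -2)
1/(-842 + k(y(4) - 10, B - 1*16)) = 1/(-842 - 2) = 1/(-844) = -1/844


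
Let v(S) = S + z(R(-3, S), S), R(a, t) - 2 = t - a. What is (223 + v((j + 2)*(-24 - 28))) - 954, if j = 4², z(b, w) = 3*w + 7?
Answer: -4468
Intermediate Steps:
R(a, t) = 2 + t - a (R(a, t) = 2 + (t - a) = 2 + t - a)
z(b, w) = 7 + 3*w
j = 16
v(S) = 7 + 4*S (v(S) = S + (7 + 3*S) = 7 + 4*S)
(223 + v((j + 2)*(-24 - 28))) - 954 = (223 + (7 + 4*((16 + 2)*(-24 - 28)))) - 954 = (223 + (7 + 4*(18*(-52)))) - 954 = (223 + (7 + 4*(-936))) - 954 = (223 + (7 - 3744)) - 954 = (223 - 3737) - 954 = -3514 - 954 = -4468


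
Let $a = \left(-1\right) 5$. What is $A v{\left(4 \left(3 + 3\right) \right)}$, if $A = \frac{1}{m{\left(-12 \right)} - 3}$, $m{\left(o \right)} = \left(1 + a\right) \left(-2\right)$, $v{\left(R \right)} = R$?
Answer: $\frac{24}{5} \approx 4.8$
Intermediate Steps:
$a = -5$
$m{\left(o \right)} = 8$ ($m{\left(o \right)} = \left(1 - 5\right) \left(-2\right) = \left(-4\right) \left(-2\right) = 8$)
$A = \frac{1}{5}$ ($A = \frac{1}{8 - 3} = \frac{1}{5} \approx 0.2$)
$A v{\left(4 \left(3 + 3\right) \right)} = \frac{4 \left(3 + 3\right)}{5} = \frac{4 \cdot 6}{5} = \frac{1}{5} \cdot 24 = \frac{24}{5}$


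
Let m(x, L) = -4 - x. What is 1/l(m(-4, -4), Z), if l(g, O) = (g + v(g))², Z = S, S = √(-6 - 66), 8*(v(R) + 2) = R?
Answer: ¼ ≈ 0.25000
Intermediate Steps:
v(R) = -2 + R/8
S = 6*I*√2 (S = √(-72) = 6*I*√2 ≈ 8.4853*I)
Z = 6*I*√2 ≈ 8.4853*I
l(g, O) = (-2 + 9*g/8)² (l(g, O) = (g + (-2 + g/8))² = (-2 + 9*g/8)²)
1/l(m(-4, -4), Z) = 1/((-16 + 9*(-4 - 1*(-4)))²/64) = 1/((-16 + 9*(-4 + 4))²/64) = 1/((-16 + 9*0)²/64) = 1/((-16 + 0)²/64) = 1/((1/64)*(-16)²) = 1/((1/64)*256) = 1/4 = ¼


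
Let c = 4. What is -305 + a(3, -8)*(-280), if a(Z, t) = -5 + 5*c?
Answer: -4505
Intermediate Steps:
a(Z, t) = 15 (a(Z, t) = -5 + 5*4 = -5 + 20 = 15)
-305 + a(3, -8)*(-280) = -305 + 15*(-280) = -305 - 4200 = -4505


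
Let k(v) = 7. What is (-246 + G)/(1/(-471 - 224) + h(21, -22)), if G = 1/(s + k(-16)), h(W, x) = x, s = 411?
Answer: 71464765/6391638 ≈ 11.181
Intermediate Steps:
G = 1/418 (G = 1/(411 + 7) = 1/418 ≈ 0.0023923)
(-246 + G)/(1/(-471 - 224) + h(21, -22)) = (-246 + 1/418)/(1/(-471 - 224) - 22) = -102827/(418*(1/(-695) - 22)) = -102827/(418*(-1/695 - 22)) = -102827/(418*(-15291/695)) = -102827/418*(-695/15291) = 71464765/6391638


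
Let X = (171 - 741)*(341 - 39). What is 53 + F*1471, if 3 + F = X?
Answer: -253222300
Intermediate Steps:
X = -172140 (X = -570*302 = -172140)
F = -172143 (F = -3 - 172140 = -172143)
53 + F*1471 = 53 - 172143*1471 = 53 - 253222353 = -253222300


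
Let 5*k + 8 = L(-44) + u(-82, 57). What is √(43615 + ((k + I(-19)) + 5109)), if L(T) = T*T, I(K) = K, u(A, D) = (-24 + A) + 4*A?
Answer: √1225095/5 ≈ 221.37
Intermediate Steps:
u(A, D) = -24 + 5*A
L(T) = T²
k = 1494/5 (k = -8/5 + ((-44)² + (-24 + 5*(-82)))/5 = -8/5 + (1936 + (-24 - 410))/5 = -8/5 + (1936 - 434)/5 = -8/5 + (⅕)*1502 = -8/5 + 1502/5 = 1494/5 ≈ 298.80)
√(43615 + ((k + I(-19)) + 5109)) = √(43615 + ((1494/5 - 19) + 5109)) = √(43615 + (1399/5 + 5109)) = √(43615 + 26944/5) = √(245019/5) = √1225095/5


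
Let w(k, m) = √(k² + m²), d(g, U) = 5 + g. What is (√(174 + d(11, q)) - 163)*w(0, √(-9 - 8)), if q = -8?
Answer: I*√17*(-163 + √190) ≈ -615.23*I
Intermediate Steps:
(√(174 + d(11, q)) - 163)*w(0, √(-9 - 8)) = (√(174 + (5 + 11)) - 163)*√(0² + (√(-9 - 8))²) = (√(174 + 16) - 163)*√(0 + (√(-17))²) = (√190 - 163)*√(0 + (I*√17)²) = (-163 + √190)*√(0 - 17) = (-163 + √190)*√(-17) = (-163 + √190)*(I*√17) = I*√17*(-163 + √190)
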